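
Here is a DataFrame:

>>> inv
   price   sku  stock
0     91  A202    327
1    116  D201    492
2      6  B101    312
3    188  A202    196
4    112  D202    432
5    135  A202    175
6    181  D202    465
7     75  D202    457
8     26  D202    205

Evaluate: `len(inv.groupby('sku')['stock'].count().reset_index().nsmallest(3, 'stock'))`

3

group by sku, count of stock:
sku
A202    3
B101    1
D201    1
D202    4
Name: stock, dtype: int64
reset_index():
    sku  stock
0  A202      3
1  B101      1
2  D201      1
3  D202      4
take 3 rows with smallest stock:
    sku  stock
1  B101      1
2  D201      1
0  A202      3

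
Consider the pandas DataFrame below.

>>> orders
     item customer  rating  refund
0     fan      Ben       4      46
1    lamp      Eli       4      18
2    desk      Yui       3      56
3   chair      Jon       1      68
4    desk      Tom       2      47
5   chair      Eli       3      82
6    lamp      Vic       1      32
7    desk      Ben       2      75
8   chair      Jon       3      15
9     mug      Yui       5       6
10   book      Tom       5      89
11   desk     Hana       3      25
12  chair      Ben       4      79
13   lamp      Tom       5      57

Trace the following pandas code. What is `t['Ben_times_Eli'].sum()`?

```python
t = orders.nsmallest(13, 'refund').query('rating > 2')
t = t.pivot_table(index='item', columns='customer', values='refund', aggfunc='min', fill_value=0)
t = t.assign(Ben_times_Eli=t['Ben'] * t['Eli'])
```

take 13 rows with smallest refund:
     item customer  rating  refund
9     mug      Yui       5       6
8   chair      Jon       3      15
1    lamp      Eli       4      18
11   desk     Hana       3      25
6    lamp      Vic       1      32
0     fan      Ben       4      46
4    desk      Tom       2      47
2    desk      Yui       3      56
13   lamp      Tom       5      57
3   chair      Jon       1      68
7    desk      Ben       2      75
12  chair      Ben       4      79
5   chair      Eli       3      82
filter rows where rating > 2:
     item customer  rating  refund
9     mug      Yui       5       6
8   chair      Jon       3      15
1    lamp      Eli       4      18
11   desk     Hana       3      25
0     fan      Ben       4      46
2    desk      Yui       3      56
13   lamp      Tom       5      57
12  chair      Ben       4      79
5   chair      Eli       3      82
pivot: rows=item, cols=customer, min(refund):
customer  Ben  Eli  Hana  Jon  Tom  Yui
item                                   
chair      79   82     0   15    0    0
desk        0    0    25    0    0   56
fan        46    0     0    0    0    0
lamp        0   18     0    0   57    0
mug         0    0     0    0    0    6
add column Ben_times_Eli = t['Ben'] * t['Eli']:
customer  Ben  Eli  Hana  Jon  Tom  Yui  Ben_times_Eli
item                                                  
chair      79   82     0   15    0    0           6478
desk        0    0    25    0    0   56              0
fan        46    0     0    0    0    0              0
lamp        0   18     0    0   57    0              0
mug         0    0     0    0    0    6              0
Hence 6478.

6478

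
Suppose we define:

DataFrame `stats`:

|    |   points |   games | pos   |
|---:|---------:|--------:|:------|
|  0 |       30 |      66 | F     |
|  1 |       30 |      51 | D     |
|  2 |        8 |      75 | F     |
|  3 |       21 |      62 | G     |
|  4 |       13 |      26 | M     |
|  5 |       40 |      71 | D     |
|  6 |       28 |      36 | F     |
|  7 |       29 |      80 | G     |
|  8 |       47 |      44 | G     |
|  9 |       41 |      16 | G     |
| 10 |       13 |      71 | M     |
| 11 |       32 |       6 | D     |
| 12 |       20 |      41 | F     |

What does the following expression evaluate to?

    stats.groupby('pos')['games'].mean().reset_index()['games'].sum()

196.166666667

group by pos, mean of games:
pos
D    42.666667
F    54.500000
G    50.500000
M    48.500000
Name: games, dtype: float64
reset_index():
  pos      games
0   D  42.666667
1   F  54.500000
2   G  50.500000
3   M  48.500000
sum of column 'games' → 196.166666667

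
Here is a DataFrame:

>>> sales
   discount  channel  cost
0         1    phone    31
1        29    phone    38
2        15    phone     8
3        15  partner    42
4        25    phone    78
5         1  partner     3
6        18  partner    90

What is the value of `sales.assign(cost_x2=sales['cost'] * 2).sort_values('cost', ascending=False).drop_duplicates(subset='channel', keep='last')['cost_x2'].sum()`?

add column cost_x2 = sales['cost'] * 2:
   discount  channel  cost  cost_x2
0         1    phone    31       62
1        29    phone    38       76
2        15    phone     8       16
3        15  partner    42       84
4        25    phone    78      156
5         1  partner     3        6
6        18  partner    90      180
sort by cost descending:
   discount  channel  cost  cost_x2
6        18  partner    90      180
4        25    phone    78      156
3        15  partner    42       84
1        29    phone    38       76
0         1    phone    31       62
2        15    phone     8       16
5         1  partner     3        6
drop duplicate channel (keep=last):
   discount  channel  cost  cost_x2
2        15    phone     8       16
5         1  partner     3        6
Finally, sum of column 'cost_x2' = 22.

22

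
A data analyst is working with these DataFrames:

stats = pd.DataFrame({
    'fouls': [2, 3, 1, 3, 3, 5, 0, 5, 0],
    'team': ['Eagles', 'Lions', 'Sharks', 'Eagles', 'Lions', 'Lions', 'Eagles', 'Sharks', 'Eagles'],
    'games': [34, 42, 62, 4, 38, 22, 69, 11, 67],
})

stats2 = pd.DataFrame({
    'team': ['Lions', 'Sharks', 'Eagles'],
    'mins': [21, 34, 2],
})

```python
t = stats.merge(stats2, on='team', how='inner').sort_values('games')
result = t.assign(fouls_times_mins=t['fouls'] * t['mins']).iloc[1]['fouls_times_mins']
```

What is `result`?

merge on 'team' (how='inner') → 9 rows:
   fouls    team  games  mins
0      2  Eagles     34     2
1      3   Lions     42    21
2      1  Sharks     62    34
3      3  Eagles      4     2
4      3   Lions     38    21
5      5   Lions     22    21
6      0  Eagles     69     2
7      5  Sharks     11    34
8      0  Eagles     67     2
sort by games:
   fouls    team  games  mins
3      3  Eagles      4     2
7      5  Sharks     11    34
5      5   Lions     22    21
0      2  Eagles     34     2
4      3   Lions     38    21
1      3   Lions     42    21
2      1  Sharks     62    34
8      0  Eagles     67     2
6      0  Eagles     69     2
add column fouls_times_mins = t['fouls'] * t['mins']:
   fouls    team  games  mins  fouls_times_mins
3      3  Eagles      4     2                 6
7      5  Sharks     11    34               170
5      5   Lions     22    21               105
0      2  Eagles     34     2                 4
4      3   Lions     38    21                63
1      3   Lions     42    21                63
2      1  Sharks     62    34                34
8      0  Eagles     67     2                 0
6      0  Eagles     69     2                 0

170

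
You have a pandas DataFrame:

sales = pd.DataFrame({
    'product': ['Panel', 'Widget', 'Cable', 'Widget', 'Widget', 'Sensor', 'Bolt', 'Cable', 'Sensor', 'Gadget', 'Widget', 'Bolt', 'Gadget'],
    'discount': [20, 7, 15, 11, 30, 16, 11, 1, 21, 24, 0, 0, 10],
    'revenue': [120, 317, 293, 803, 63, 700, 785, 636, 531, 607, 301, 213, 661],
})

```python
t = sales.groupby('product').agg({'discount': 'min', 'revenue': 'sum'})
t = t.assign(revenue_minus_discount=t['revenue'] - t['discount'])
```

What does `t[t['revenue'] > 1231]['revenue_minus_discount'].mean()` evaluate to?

group by product: min(discount), sum(revenue):
         discount  revenue
product                   
Bolt            0      998
Cable           1      929
Gadget         10     1268
Panel          20      120
Sensor         16     1231
Widget          0     1484
add column revenue_minus_discount = t['revenue'] - t['discount']:
         discount  revenue  revenue_minus_discount
product                                           
Bolt            0      998                     998
Cable           1      929                     928
Gadget         10     1268                    1258
Panel          20      120                     100
Sensor         16     1231                    1215
Widget          0     1484                    1484
filter rows where revenue > 1231:
         discount  revenue  revenue_minus_discount
product                                           
Gadget         10     1268                    1258
Widget          0     1484                    1484
So mean() = 1371.0.

1371.0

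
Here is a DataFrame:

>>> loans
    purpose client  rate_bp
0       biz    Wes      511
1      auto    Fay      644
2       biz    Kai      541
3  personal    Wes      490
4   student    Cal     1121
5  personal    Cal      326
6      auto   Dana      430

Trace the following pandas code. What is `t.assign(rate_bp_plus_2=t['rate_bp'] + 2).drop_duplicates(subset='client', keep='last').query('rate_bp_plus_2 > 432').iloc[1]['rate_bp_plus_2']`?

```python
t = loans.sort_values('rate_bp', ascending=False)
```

sort by rate_bp descending:
    purpose client  rate_bp
4   student    Cal     1121
1      auto    Fay      644
2       biz    Kai      541
0       biz    Wes      511
3  personal    Wes      490
6      auto   Dana      430
5  personal    Cal      326
add column rate_bp_plus_2 = t['rate_bp'] + 2:
    purpose client  rate_bp  rate_bp_plus_2
4   student    Cal     1121            1123
1      auto    Fay      644             646
2       biz    Kai      541             543
0       biz    Wes      511             513
3  personal    Wes      490             492
6      auto   Dana      430             432
5  personal    Cal      326             328
drop duplicate client (keep=last):
    purpose client  rate_bp  rate_bp_plus_2
1      auto    Fay      644             646
2       biz    Kai      541             543
3  personal    Wes      490             492
6      auto   Dana      430             432
5  personal    Cal      326             328
filter rows where rate_bp_plus_2 > 432:
    purpose client  rate_bp  rate_bp_plus_2
1      auto    Fay      644             646
2       biz    Kai      541             543
3  personal    Wes      490             492
Reading off the value at position 1, column 'rate_bp_plus_2', we get 543.

543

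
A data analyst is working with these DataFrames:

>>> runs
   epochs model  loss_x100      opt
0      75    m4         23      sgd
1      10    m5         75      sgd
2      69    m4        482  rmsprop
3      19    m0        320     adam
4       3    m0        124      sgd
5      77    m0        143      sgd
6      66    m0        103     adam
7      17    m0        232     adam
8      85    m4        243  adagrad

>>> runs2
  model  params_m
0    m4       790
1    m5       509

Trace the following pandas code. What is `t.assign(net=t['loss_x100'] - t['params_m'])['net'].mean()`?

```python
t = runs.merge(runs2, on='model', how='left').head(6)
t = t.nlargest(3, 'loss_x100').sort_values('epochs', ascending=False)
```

merge on 'model' (how='left') → 9 rows:
   epochs model  loss_x100      opt  params_m
0      75    m4         23      sgd     790.0
1      10    m5         75      sgd     509.0
2      69    m4        482  rmsprop     790.0
3      19    m0        320     adam       NaN
4       3    m0        124      sgd       NaN
5      77    m0        143      sgd       NaN
6      66    m0        103     adam       NaN
7      17    m0        232     adam       NaN
8      85    m4        243  adagrad     790.0
take first 6 rows:
   epochs model  loss_x100      opt  params_m
0      75    m4         23      sgd     790.0
1      10    m5         75      sgd     509.0
2      69    m4        482  rmsprop     790.0
3      19    m0        320     adam       NaN
4       3    m0        124      sgd       NaN
5      77    m0        143      sgd       NaN
take 3 rows with largest loss_x100:
   epochs model  loss_x100      opt  params_m
2      69    m4        482  rmsprop     790.0
3      19    m0        320     adam       NaN
5      77    m0        143      sgd       NaN
sort by epochs descending:
   epochs model  loss_x100      opt  params_m
5      77    m0        143      sgd       NaN
2      69    m4        482  rmsprop     790.0
3      19    m0        320     adam       NaN
add column net = t['loss_x100'] - t['params_m']:
   epochs model  loss_x100      opt  params_m    net
5      77    m0        143      sgd       NaN    NaN
2      69    m4        482  rmsprop     790.0 -308.0
3      19    m0        320     adam       NaN    NaN
Hence -308.0.

-308.0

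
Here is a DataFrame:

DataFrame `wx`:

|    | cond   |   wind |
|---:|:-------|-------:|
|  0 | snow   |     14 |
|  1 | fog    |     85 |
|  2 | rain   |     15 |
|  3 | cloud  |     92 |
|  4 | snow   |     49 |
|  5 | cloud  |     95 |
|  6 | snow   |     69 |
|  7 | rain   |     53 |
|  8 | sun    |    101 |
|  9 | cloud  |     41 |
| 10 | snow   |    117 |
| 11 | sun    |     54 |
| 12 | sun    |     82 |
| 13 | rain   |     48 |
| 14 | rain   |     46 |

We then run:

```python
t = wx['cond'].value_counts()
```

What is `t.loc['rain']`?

value_counts of cond:
cond
snow     4
rain     4
cloud    3
sun      3
fog      1
Name: count, dtype: int64
value at index 'rain' → 4

4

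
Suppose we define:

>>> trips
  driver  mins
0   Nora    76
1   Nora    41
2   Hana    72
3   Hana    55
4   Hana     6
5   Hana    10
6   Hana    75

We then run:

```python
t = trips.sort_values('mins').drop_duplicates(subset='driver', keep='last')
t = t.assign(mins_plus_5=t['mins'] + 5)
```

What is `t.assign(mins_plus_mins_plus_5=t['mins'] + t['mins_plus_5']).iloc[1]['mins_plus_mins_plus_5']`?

157

sort by mins:
  driver  mins
4   Hana     6
5   Hana    10
1   Nora    41
3   Hana    55
2   Hana    72
6   Hana    75
0   Nora    76
drop duplicate driver (keep=last):
  driver  mins
6   Hana    75
0   Nora    76
add column mins_plus_5 = t['mins'] + 5:
  driver  mins  mins_plus_5
6   Hana    75           80
0   Nora    76           81
add column mins_plus_mins_plus_5 = t['mins'] + t['mins_plus_5']:
  driver  mins  mins_plus_5  mins_plus_mins_plus_5
6   Hana    75           80                    155
0   Nora    76           81                    157
Reading off the value at position 1, column 'mins_plus_mins_plus_5', we get 157.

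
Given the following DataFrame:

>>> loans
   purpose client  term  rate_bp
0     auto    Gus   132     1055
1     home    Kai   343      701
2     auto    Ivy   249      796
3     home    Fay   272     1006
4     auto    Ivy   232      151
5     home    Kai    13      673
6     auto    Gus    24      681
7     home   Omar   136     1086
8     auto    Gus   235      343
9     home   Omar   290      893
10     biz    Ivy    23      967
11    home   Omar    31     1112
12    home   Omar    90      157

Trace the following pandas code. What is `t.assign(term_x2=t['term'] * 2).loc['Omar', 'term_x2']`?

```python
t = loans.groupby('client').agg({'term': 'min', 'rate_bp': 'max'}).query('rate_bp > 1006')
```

group by client: min(term), max(rate_bp):
        term  rate_bp
client               
Fay      272     1006
Gus       24     1055
Ivy       23      967
Kai       13      701
Omar      31     1112
filter rows where rate_bp > 1006:
        term  rate_bp
client               
Gus       24     1055
Omar      31     1112
add column term_x2 = t['term'] * 2:
        term  rate_bp  term_x2
client                        
Gus       24     1055       48
Omar      31     1112       62
Finally, value at row 'Omar', column 'term_x2' = 62.

62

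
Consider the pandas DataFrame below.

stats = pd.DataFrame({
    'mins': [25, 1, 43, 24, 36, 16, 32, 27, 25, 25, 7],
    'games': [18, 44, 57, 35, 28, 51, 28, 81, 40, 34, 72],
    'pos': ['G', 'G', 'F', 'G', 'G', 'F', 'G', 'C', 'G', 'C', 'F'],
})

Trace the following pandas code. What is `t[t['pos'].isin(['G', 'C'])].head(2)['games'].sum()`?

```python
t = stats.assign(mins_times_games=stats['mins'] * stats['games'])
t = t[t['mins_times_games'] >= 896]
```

56

add column mins_times_games = stats['mins'] * stats['games']:
    mins  games pos  mins_times_games
0     25     18   G               450
1      1     44   G                44
2     43     57   F              2451
3     24     35   G               840
4     36     28   G              1008
5     16     51   F               816
6     32     28   G               896
7     27     81   C              2187
8     25     40   G              1000
9     25     34   C               850
10     7     72   F               504
filter rows where mins_times_games >= 896:
   mins  games pos  mins_times_games
2    43     57   F              2451
4    36     28   G              1008
6    32     28   G               896
7    27     81   C              2187
8    25     40   G              1000
filter rows where pos in ['G', 'C']:
   mins  games pos  mins_times_games
4    36     28   G              1008
6    32     28   G               896
7    27     81   C              2187
8    25     40   G              1000
take first 2 rows:
   mins  games pos  mins_times_games
4    36     28   G              1008
6    32     28   G               896
So sum() = 56.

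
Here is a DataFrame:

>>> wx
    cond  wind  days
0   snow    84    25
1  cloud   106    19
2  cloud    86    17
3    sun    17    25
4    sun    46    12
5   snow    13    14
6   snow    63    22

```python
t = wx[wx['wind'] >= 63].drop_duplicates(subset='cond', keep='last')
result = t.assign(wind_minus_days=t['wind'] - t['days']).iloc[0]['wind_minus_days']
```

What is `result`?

filter rows where wind >= 63:
    cond  wind  days
0   snow    84    25
1  cloud   106    19
2  cloud    86    17
6   snow    63    22
drop duplicate cond (keep=last):
    cond  wind  days
2  cloud    86    17
6   snow    63    22
add column wind_minus_days = t['wind'] - t['days']:
    cond  wind  days  wind_minus_days
2  cloud    86    17               69
6   snow    63    22               41
Hence 69.

69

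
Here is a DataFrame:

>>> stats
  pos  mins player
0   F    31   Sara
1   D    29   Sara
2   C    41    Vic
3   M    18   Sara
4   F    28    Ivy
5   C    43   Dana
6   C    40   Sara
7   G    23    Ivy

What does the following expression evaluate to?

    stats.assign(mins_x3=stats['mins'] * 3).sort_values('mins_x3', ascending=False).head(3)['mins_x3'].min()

120

add column mins_x3 = stats['mins'] * 3:
  pos  mins player  mins_x3
0   F    31   Sara       93
1   D    29   Sara       87
2   C    41    Vic      123
3   M    18   Sara       54
4   F    28    Ivy       84
5   C    43   Dana      129
6   C    40   Sara      120
7   G    23    Ivy       69
sort by mins_x3 descending:
  pos  mins player  mins_x3
5   C    43   Dana      129
2   C    41    Vic      123
6   C    40   Sara      120
0   F    31   Sara       93
1   D    29   Sara       87
4   F    28    Ivy       84
7   G    23    Ivy       69
3   M    18   Sara       54
take first 3 rows:
  pos  mins player  mins_x3
5   C    43   Dana      129
2   C    41    Vic      123
6   C    40   Sara      120
The min of column 'mins_x3' is 120.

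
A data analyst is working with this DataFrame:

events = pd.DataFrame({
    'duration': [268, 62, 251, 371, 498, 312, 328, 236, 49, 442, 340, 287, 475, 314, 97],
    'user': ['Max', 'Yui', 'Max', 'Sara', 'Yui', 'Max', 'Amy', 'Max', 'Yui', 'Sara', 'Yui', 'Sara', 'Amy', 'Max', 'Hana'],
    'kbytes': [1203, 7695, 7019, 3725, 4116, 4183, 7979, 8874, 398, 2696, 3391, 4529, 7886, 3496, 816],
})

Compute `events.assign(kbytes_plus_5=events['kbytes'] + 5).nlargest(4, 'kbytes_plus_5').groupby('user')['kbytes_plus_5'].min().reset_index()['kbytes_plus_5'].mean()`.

8156.66666667

add column kbytes_plus_5 = events['kbytes'] + 5:
    duration  user  kbytes  kbytes_plus_5
0        268   Max    1203           1208
1         62   Yui    7695           7700
2        251   Max    7019           7024
3        371  Sara    3725           3730
4        498   Yui    4116           4121
5        312   Max    4183           4188
6        328   Amy    7979           7984
7        236   Max    8874           8879
8         49   Yui     398            403
9        442  Sara    2696           2701
10       340   Yui    3391           3396
11       287  Sara    4529           4534
12       475   Amy    7886           7891
13       314   Max    3496           3501
14        97  Hana     816            821
take 4 rows with largest kbytes_plus_5:
    duration user  kbytes  kbytes_plus_5
7        236  Max    8874           8879
6        328  Amy    7979           7984
12       475  Amy    7886           7891
1         62  Yui    7695           7700
group by user, min of kbytes_plus_5:
user
Amy    7891
Max    8879
Yui    7700
Name: kbytes_plus_5, dtype: int64
reset_index():
  user  kbytes_plus_5
0  Amy           7891
1  Max           8879
2  Yui           7700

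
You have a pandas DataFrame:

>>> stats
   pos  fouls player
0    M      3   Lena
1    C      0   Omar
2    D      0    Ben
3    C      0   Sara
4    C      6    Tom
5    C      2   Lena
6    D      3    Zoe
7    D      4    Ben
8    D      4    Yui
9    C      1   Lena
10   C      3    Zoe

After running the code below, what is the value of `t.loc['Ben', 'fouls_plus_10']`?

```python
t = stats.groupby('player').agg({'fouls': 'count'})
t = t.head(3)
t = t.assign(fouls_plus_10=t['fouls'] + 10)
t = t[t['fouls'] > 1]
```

group by player, count of fouls:
        fouls
player       
Ben         2
Lena        3
Omar        1
Sara        1
Tom         1
Yui         1
Zoe         2
take first 3 rows:
        fouls
player       
Ben         2
Lena        3
Omar        1
add column fouls_plus_10 = t['fouls'] + 10:
        fouls  fouls_plus_10
player                      
Ben         2             12
Lena        3             13
Omar        1             11
filter rows where fouls > 1:
        fouls  fouls_plus_10
player                      
Ben         2             12
Lena        3             13
The value at row 'Ben', column 'fouls_plus_10' is 12.

12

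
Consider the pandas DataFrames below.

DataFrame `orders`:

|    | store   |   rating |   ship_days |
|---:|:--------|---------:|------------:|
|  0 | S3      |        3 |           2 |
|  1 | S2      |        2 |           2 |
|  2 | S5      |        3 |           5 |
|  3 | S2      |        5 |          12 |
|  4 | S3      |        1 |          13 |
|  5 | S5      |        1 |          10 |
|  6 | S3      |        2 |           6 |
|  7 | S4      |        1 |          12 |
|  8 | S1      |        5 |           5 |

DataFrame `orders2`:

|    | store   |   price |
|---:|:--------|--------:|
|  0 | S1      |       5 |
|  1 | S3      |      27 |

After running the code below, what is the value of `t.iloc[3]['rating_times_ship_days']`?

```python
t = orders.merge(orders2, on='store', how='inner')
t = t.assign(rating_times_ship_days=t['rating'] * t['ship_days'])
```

25

merge on 'store' (how='inner') → 4 rows:
  store  rating  ship_days  price
0    S3       3          2     27
1    S3       1         13     27
2    S3       2          6     27
3    S1       5          5      5
add column rating_times_ship_days = t['rating'] * t['ship_days']:
  store  rating  ship_days  price  rating_times_ship_days
0    S3       3          2     27                       6
1    S3       1         13     27                      13
2    S3       2          6     27                      12
3    S1       5          5      5                      25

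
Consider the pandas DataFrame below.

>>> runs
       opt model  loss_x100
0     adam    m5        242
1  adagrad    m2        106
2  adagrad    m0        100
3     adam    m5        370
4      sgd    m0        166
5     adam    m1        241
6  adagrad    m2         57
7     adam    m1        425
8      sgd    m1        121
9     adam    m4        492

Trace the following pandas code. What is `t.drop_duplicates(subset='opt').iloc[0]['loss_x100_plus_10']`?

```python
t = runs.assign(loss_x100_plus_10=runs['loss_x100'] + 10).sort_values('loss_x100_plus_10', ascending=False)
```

add column loss_x100_plus_10 = runs['loss_x100'] + 10:
       opt model  loss_x100  loss_x100_plus_10
0     adam    m5        242                252
1  adagrad    m2        106                116
2  adagrad    m0        100                110
3     adam    m5        370                380
4      sgd    m0        166                176
5     adam    m1        241                251
6  adagrad    m2         57                 67
7     adam    m1        425                435
8      sgd    m1        121                131
9     adam    m4        492                502
sort by loss_x100_plus_10 descending:
       opt model  loss_x100  loss_x100_plus_10
9     adam    m4        492                502
7     adam    m1        425                435
3     adam    m5        370                380
0     adam    m5        242                252
5     adam    m1        241                251
4      sgd    m0        166                176
8      sgd    m1        121                131
1  adagrad    m2        106                116
2  adagrad    m0        100                110
6  adagrad    m2         57                 67
drop duplicate opt (keep=first):
       opt model  loss_x100  loss_x100_plus_10
9     adam    m4        492                502
4      sgd    m0        166                176
1  adagrad    m2        106                116
Then the value at position 0, column 'loss_x100_plus_10': 502

502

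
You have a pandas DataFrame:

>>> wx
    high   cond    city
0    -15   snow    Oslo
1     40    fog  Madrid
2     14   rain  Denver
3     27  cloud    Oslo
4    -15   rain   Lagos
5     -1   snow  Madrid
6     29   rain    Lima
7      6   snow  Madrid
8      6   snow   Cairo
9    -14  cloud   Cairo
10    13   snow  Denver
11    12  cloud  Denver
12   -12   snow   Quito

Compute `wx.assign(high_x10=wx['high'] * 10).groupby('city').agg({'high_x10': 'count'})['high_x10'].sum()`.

13

add column high_x10 = wx['high'] * 10:
    high   cond    city  high_x10
0    -15   snow    Oslo      -150
1     40    fog  Madrid       400
2     14   rain  Denver       140
3     27  cloud    Oslo       270
4    -15   rain   Lagos      -150
5     -1   snow  Madrid       -10
6     29   rain    Lima       290
7      6   snow  Madrid        60
8      6   snow   Cairo        60
9    -14  cloud   Cairo      -140
10    13   snow  Denver       130
11    12  cloud  Denver       120
12   -12   snow   Quito      -120
group by city, count of high_x10:
        high_x10
city            
Cairo          2
Denver         3
Lagos          1
Lima           1
Madrid         3
Oslo           2
Quito          1
sum of column 'high_x10' → 13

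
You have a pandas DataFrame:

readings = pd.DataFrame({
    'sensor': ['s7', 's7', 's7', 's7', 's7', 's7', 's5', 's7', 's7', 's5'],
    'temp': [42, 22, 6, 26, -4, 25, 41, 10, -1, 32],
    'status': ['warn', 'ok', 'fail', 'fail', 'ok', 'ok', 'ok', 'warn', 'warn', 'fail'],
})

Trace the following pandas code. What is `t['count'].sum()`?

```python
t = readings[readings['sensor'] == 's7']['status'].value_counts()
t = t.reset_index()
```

filter rows where sensor == 's7':
  sensor  temp status
0     s7    42   warn
1     s7    22     ok
2     s7     6   fail
3     s7    26   fail
4     s7    -4     ok
5     s7    25     ok
7     s7    10   warn
8     s7    -1   warn
value_counts of status:
status
warn    3
ok      3
fail    2
Name: count, dtype: int64
reset_index():
  status  count
0   warn      3
1     ok      3
2   fail      2
Hence 8.

8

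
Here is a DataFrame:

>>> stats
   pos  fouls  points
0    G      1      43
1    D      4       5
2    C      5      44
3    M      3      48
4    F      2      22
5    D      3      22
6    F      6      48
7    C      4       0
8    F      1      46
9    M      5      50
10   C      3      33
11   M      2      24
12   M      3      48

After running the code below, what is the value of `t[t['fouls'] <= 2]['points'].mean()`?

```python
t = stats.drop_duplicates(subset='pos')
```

32.5

drop duplicate pos (keep=first):
  pos  fouls  points
0   G      1      43
1   D      4       5
2   C      5      44
3   M      3      48
4   F      2      22
filter rows where fouls <= 2:
  pos  fouls  points
0   G      1      43
4   F      2      22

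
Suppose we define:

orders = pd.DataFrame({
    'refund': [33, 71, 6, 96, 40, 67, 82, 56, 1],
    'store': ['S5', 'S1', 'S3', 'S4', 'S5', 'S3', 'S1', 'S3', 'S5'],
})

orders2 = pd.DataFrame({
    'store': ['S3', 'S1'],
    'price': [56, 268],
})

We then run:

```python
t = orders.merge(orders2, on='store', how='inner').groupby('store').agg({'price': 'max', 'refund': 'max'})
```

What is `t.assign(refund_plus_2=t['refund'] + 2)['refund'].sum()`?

149

merge on 'store' (how='inner') → 5 rows:
   refund store  price
0      71    S1    268
1       6    S3     56
2      67    S3     56
3      82    S1    268
4      56    S3     56
group by store: max(price), max(refund):
       price  refund
store               
S1       268      82
S3        56      67
add column refund_plus_2 = t['refund'] + 2:
       price  refund  refund_plus_2
store                              
S1       268      82             84
S3        56      67             69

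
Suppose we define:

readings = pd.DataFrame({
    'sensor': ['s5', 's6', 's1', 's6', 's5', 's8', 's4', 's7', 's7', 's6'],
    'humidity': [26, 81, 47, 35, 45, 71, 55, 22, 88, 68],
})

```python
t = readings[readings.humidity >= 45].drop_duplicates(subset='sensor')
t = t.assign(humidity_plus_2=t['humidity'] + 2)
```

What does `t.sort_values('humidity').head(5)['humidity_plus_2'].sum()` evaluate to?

filter rows where humidity >= 45:
  sensor  humidity
1     s6        81
2     s1        47
4     s5        45
5     s8        71
6     s4        55
8     s7        88
9     s6        68
drop duplicate sensor (keep=first):
  sensor  humidity
1     s6        81
2     s1        47
4     s5        45
5     s8        71
6     s4        55
8     s7        88
add column humidity_plus_2 = t['humidity'] + 2:
  sensor  humidity  humidity_plus_2
1     s6        81               83
2     s1        47               49
4     s5        45               47
5     s8        71               73
6     s4        55               57
8     s7        88               90
sort by humidity:
  sensor  humidity  humidity_plus_2
4     s5        45               47
2     s1        47               49
6     s4        55               57
5     s8        71               73
1     s6        81               83
8     s7        88               90
take first 5 rows:
  sensor  humidity  humidity_plus_2
4     s5        45               47
2     s1        47               49
6     s4        55               57
5     s8        71               73
1     s6        81               83

309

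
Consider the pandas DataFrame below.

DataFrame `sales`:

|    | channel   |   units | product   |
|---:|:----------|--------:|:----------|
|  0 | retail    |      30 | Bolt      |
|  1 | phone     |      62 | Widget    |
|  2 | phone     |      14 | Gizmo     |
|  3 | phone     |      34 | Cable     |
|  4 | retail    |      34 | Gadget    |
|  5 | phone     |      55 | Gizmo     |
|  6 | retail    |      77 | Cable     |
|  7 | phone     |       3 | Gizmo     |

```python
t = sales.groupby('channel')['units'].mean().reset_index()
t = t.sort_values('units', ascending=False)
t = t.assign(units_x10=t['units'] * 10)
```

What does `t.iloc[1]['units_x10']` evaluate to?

group by channel, mean of units:
channel
phone     33.6
retail    47.0
Name: units, dtype: float64
reset_index():
  channel  units
0   phone   33.6
1  retail   47.0
sort by units descending:
  channel  units
1  retail   47.0
0   phone   33.6
add column units_x10 = t['units'] * 10:
  channel  units  units_x10
1  retail   47.0      470.0
0   phone   33.6      336.0
Reading off the value at position 1, column 'units_x10', we get 336.0.

336.0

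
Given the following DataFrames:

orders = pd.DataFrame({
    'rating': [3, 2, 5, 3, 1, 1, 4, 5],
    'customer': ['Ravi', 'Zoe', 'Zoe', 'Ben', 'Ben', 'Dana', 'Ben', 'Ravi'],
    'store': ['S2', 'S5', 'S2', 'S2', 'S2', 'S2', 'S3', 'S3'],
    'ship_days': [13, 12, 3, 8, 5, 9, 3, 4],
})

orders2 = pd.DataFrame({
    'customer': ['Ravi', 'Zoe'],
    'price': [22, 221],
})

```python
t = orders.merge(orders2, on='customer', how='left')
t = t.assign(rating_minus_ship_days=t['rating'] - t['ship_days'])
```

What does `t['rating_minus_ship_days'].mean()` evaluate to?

-4.125

merge on 'customer' (how='left') → 8 rows:
   rating customer store  ship_days  price
0       3     Ravi    S2         13   22.0
1       2      Zoe    S5         12  221.0
2       5      Zoe    S2          3  221.0
3       3      Ben    S2          8    NaN
4       1      Ben    S2          5    NaN
5       1     Dana    S2          9    NaN
6       4      Ben    S3          3    NaN
7       5     Ravi    S3          4   22.0
add column rating_minus_ship_days = t['rating'] - t['ship_days']:
   rating customer store  ship_days  price  rating_minus_ship_days
0       3     Ravi    S2         13   22.0                     -10
1       2      Zoe    S5         12  221.0                     -10
2       5      Zoe    S2          3  221.0                       2
3       3      Ben    S2          8    NaN                      -5
4       1      Ben    S2          5    NaN                      -4
5       1     Dana    S2          9    NaN                      -8
6       4      Ben    S3          3    NaN                       1
7       5     Ravi    S3          4   22.0                       1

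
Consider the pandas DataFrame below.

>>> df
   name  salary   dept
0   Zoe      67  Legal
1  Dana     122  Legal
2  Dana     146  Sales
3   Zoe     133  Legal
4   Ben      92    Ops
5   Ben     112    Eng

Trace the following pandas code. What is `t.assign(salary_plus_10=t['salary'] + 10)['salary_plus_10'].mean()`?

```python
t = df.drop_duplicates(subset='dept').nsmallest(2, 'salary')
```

89.5

drop duplicate dept (keep=first):
   name  salary   dept
0   Zoe      67  Legal
2  Dana     146  Sales
4   Ben      92    Ops
5   Ben     112    Eng
take 2 rows with smallest salary:
  name  salary   dept
0  Zoe      67  Legal
4  Ben      92    Ops
add column salary_plus_10 = t['salary'] + 10:
  name  salary   dept  salary_plus_10
0  Zoe      67  Legal              77
4  Ben      92    Ops             102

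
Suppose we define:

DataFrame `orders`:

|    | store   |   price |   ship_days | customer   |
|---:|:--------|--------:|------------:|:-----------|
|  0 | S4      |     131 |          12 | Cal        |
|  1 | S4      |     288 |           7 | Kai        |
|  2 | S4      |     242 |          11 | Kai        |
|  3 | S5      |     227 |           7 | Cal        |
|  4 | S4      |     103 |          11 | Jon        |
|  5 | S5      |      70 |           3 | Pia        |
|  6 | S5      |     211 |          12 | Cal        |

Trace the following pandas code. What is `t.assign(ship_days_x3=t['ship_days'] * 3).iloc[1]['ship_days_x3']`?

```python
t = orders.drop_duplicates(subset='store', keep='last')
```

36

drop duplicate store (keep=last):
  store  price  ship_days customer
4    S4    103         11      Jon
6    S5    211         12      Cal
add column ship_days_x3 = t['ship_days'] * 3:
  store  price  ship_days customer  ship_days_x3
4    S4    103         11      Jon            33
6    S5    211         12      Cal            36
Reading off the value at position 1, column 'ship_days_x3', we get 36.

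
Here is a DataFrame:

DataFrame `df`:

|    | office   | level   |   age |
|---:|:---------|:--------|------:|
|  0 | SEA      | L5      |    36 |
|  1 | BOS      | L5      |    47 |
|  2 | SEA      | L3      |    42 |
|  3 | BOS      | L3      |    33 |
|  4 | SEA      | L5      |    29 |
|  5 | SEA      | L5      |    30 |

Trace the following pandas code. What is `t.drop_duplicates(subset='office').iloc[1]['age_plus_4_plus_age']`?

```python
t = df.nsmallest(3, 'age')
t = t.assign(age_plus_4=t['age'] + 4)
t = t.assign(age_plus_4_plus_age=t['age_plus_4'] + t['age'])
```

take 3 rows with smallest age:
  office level  age
4    SEA    L5   29
5    SEA    L5   30
3    BOS    L3   33
add column age_plus_4 = t['age'] + 4:
  office level  age  age_plus_4
4    SEA    L5   29          33
5    SEA    L5   30          34
3    BOS    L3   33          37
add column age_plus_4_plus_age = t['age_plus_4'] + t['age']:
  office level  age  age_plus_4  age_plus_4_plus_age
4    SEA    L5   29          33                   62
5    SEA    L5   30          34                   64
3    BOS    L3   33          37                   70
drop duplicate office (keep=first):
  office level  age  age_plus_4  age_plus_4_plus_age
4    SEA    L5   29          33                   62
3    BOS    L3   33          37                   70

70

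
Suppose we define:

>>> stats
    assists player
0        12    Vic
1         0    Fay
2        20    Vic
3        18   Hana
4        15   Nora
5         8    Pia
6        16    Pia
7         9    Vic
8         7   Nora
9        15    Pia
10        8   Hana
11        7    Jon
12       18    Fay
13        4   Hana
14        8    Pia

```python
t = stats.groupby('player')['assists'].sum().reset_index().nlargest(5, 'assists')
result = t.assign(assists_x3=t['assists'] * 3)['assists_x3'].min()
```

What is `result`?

group by player, sum of assists:
player
Fay     18
Hana    30
Jon      7
Nora    22
Pia     47
Vic     41
Name: assists, dtype: int64
reset_index():
  player  assists
0    Fay       18
1   Hana       30
2    Jon        7
3   Nora       22
4    Pia       47
5    Vic       41
take 5 rows with largest assists:
  player  assists
4    Pia       47
5    Vic       41
1   Hana       30
3   Nora       22
0    Fay       18
add column assists_x3 = t['assists'] * 3:
  player  assists  assists_x3
4    Pia       47         141
5    Vic       41         123
1   Hana       30          90
3   Nora       22          66
0    Fay       18          54

54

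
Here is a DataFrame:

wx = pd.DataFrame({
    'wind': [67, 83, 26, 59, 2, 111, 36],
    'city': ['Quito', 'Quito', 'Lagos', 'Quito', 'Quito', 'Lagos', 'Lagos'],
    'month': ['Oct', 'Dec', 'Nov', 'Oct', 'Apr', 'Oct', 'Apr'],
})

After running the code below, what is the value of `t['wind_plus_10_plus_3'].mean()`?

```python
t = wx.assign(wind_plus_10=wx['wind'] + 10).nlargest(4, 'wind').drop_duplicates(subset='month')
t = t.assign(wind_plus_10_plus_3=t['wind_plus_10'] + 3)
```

add column wind_plus_10 = wx['wind'] + 10:
   wind   city month  wind_plus_10
0    67  Quito   Oct            77
1    83  Quito   Dec            93
2    26  Lagos   Nov            36
3    59  Quito   Oct            69
4     2  Quito   Apr            12
5   111  Lagos   Oct           121
6    36  Lagos   Apr            46
take 4 rows with largest wind:
   wind   city month  wind_plus_10
5   111  Lagos   Oct           121
1    83  Quito   Dec            93
0    67  Quito   Oct            77
3    59  Quito   Oct            69
drop duplicate month (keep=first):
   wind   city month  wind_plus_10
5   111  Lagos   Oct           121
1    83  Quito   Dec            93
add column wind_plus_10_plus_3 = t['wind_plus_10'] + 3:
   wind   city month  wind_plus_10  wind_plus_10_plus_3
5   111  Lagos   Oct           121                  124
1    83  Quito   Dec            93                   96

110.0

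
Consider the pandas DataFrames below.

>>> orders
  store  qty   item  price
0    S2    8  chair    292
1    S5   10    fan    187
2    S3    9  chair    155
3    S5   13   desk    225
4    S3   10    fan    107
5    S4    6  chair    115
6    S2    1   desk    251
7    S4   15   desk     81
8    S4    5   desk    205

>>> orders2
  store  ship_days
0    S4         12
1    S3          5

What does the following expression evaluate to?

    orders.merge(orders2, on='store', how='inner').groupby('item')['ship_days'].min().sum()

merge on 'store' (how='inner') → 5 rows:
  store  qty   item  price  ship_days
0    S3    9  chair    155          5
1    S3   10    fan    107          5
2    S4    6  chair    115         12
3    S4   15   desk     81         12
4    S4    5   desk    205         12
group by item, min of ship_days:
item
chair     5
desk     12
fan       5
Name: ship_days, dtype: int64
Then the sum of the resulting series: 22

22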